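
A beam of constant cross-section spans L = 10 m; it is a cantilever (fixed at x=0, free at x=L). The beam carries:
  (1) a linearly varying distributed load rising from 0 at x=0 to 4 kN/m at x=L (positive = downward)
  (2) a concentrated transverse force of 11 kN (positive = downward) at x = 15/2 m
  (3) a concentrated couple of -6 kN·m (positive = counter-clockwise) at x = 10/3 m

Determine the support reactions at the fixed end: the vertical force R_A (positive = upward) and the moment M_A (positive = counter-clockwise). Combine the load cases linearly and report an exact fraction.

Load 1 — triangular load w₀=4 kN/m (0→w₀ over full span):
  R_A = w₀L/2 = 4·10/2 = 20 kN
  M_A = w₀L²/3 = 4·10²/3 = 400/3 kN·m
Load 2 — point force P=11 kN at a=15/2 m (b=L-a=5/2):
  R_A = P = 11 kN
  M_A = Pa = 11·(15/2) = 165/2 kN·m
Load 3 — applied couple M₀=-6 kN·m at a=10/3 m (b=L-a=20/3):
  R_A = 0 kN
  M_A = -M₀ = -(-6) = 6 kN·m
Superposition: R_A = 31 kN, M_A = 1331/6 kN·m

R_A = 31 kN, M_A = 1331/6 kN·m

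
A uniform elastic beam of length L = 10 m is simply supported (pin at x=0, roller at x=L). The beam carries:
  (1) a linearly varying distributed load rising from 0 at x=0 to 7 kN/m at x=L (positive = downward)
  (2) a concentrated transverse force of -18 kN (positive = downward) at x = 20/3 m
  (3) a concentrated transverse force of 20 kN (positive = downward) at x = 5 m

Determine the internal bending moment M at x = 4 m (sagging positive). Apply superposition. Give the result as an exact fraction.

M(4) = 276/5 kN·m

Load 1 — triangular load w₀=7 kN/m (0→w₀ over full span):
  M_1 = w₀Lx/6 - w₀x³/(6L) = 7·10·4/6 - 7·4³/(6·10) = 196/5 kN·m
Load 2 — point force P=-18 kN at a=20/3 m (b=L-a=10/3):
  M_2 = Pbx/L  [x≤a] = (-18)·(10/3)·4/10 = -24 kN·m
Load 3 — point force P=20 kN at a=5 m (b=L-a=5):
  M_3 = Pbx/L  [x≤a] = 20·5·4/10 = 40 kN·m
Superposition: M = Σ M_i = 276/5 kN·m ≈ 55.200000 kN·m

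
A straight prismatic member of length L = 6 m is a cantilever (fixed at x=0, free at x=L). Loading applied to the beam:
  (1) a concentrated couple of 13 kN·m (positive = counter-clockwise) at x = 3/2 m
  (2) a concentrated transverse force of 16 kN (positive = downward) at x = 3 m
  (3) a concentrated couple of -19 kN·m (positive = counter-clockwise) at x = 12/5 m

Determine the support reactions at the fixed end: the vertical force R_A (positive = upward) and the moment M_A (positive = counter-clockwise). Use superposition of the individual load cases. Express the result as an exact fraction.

R_A = 16 kN, M_A = 54 kN·m

Load 1 — applied couple M₀=13 kN·m at a=3/2 m (b=L-a=9/2):
  R_A = 0 kN
  M_A = -M₀ = -13 kN·m
Load 2 — point force P=16 kN at a=3 m (b=L-a=3):
  R_A = P = 16 kN
  M_A = Pa = 16·3 = 48 kN·m
Load 3 — applied couple M₀=-19 kN·m at a=12/5 m (b=L-a=18/5):
  R_A = 0 kN
  M_A = -M₀ = -(-19) = 19 kN·m
Superposition: R_A = 16 kN, M_A = 54 kN·m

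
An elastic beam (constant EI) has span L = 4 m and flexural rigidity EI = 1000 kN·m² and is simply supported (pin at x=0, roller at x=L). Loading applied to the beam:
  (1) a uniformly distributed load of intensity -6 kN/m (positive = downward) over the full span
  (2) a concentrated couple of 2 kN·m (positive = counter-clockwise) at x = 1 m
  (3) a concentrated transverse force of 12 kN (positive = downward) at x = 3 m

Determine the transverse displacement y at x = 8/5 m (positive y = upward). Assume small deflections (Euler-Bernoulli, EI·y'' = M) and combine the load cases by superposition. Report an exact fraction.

Load 1 — uniform load w=-6 kN/m over full span:
  y_1 = -wx(L³-2Lx²+x³)/(24EI) = -(-6)·(8/5)·(4³-2·4·(8/5)²+(8/5)³)/(24·1000) = 1488/78125 m
Load 2 — applied couple M₀=2 kN·m at a=1 m (b=L-a=3):
  y_2 = (M₀x³/(6L)-M₀(x-a)²/2+C₁x)/EI  [x>a] with C₁=M₀(3b²-L²)/(6L)=11/12 = (2·(8/5)³/(6·4)-2·((8/5)-1)²/2+(11/12)·(8/5))/1000 = 181/125000 m
Load 3 — point force P=12 kN at a=3 m (b=L-a=1):
  y_3 = -Pbx(L²-b²-x²)/(6LEI)  [x≤a] = -12·1·(8/5)·(4²-1²-(8/5)²)/(6·4·1000) = -311/31250 m
Superposition: y = Σ y_i = 6589/625000 m ≈ 0.010542 m

y(8/5) = 6589/625000 m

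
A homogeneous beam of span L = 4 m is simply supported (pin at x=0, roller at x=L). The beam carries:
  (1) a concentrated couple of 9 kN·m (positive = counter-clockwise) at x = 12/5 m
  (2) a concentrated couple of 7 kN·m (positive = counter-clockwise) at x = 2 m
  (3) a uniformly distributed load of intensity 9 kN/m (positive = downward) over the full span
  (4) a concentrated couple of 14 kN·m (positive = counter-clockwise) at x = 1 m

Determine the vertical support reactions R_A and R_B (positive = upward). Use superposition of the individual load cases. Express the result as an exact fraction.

R_A = 51/2 kN, R_B = 21/2 kN

Load 1 — applied couple M₀=9 kN·m at a=12/5 m (b=L-a=8/5):
  R_A = M₀/L = 9/4 kN
  R_B = -M₀/L = -9/4 kN
Load 2 — applied couple M₀=7 kN·m at a=2 m (b=L-a=2):
  R_A = M₀/L = 7/4 kN
  R_B = -M₀/L = -7/4 kN
Load 3 — uniform load w=9 kN/m over full span:
  R_A = wL/2 = 9·4/2 = 18 kN
  R_B = wL/2 = 9·4/2 = 18 kN
Load 4 — applied couple M₀=14 kN·m at a=1 m (b=L-a=3):
  R_A = M₀/L = 14/4 = 7/2 kN
  R_B = -M₀/L = -14/4 = -7/2 kN
Superposition: R_A = 51/2 kN, R_B = 21/2 kN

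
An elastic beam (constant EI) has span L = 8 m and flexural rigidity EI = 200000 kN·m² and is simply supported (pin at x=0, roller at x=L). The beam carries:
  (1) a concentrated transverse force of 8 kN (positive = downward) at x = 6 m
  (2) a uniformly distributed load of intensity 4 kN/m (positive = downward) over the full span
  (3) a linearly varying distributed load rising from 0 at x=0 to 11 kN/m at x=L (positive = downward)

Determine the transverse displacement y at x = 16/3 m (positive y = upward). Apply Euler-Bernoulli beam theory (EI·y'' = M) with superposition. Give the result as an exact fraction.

y(16/3) = -5743/2278125 m

Load 1 — point force P=8 kN at a=6 m (b=L-a=2):
  y_1 = -Pbx(L²-b²-x²)/(6LEI)  [x≤a] = -8·2·(16/3)·(8²-2²-(16/3)²)/(6·8·200000) = -71/253125 m
Load 2 — uniform load w=4 kN/m over full span:
  y_2 = -wx(L³-2Lx²+x³)/(24EI) = -4·(16/3)·(8³-2·8·(16/3)²+(16/3)³)/(24·200000) = -704/759375 m
Load 3 — triangular load w₀=11 kN/m (0→w₀ over full span):
  y_3 = -w₀x(7L⁴-10L²x²+3x⁴)/(360LEI) = -11·(16/3)·(7·8⁴-10·8²·(16/3)²+3·(16/3)⁴)/(360·8·200000) = -2992/2278125 m
Superposition: y = Σ y_i = -5743/2278125 m ≈ -0.002521 m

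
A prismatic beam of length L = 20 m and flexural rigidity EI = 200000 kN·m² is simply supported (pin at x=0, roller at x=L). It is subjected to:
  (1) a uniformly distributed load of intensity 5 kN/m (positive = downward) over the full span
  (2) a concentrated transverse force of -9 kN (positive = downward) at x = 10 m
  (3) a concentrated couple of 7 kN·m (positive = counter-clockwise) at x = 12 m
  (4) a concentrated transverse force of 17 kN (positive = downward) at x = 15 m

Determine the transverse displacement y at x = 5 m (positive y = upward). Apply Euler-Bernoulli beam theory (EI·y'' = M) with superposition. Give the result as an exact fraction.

Load 1 — uniform load w=5 kN/m over full span:
  y_1 = -wx(L³-2Lx²+x³)/(24EI) = -5·5·(20³-2·20·5²+5³)/(24·200000) = -19/512 m
Load 2 — point force P=-9 kN at a=10 m (b=L-a=10):
  y_2 = -Pbx(L²-b²-x²)/(6LEI)  [x≤a] = -(-9)·10·5·(20²-10²-5²)/(6·20·200000) = 33/6400 m
Load 3 — applied couple M₀=7 kN·m at a=12 m (b=L-a=8):
  y_3 = (M₀x³/(6L)+C₁x)/EI  [x≤a] with C₁=M₀(3b²-L²)/(6L)=-182/15 = (7·5³/(6·20)+(-182/15)·5)/200000 = -427/1600000 m
Load 4 — point force P=17 kN at a=15 m (b=L-a=5):
  y_4 = -Pbx(L²-b²-x²)/(6LEI)  [x≤a] = -17·5·5·(20²-5²-5²)/(6·20·200000) = -119/19200 m
Superposition: y = Σ y_i = -92203/2400000 m ≈ -0.038418 m

y(5) = -92203/2400000 m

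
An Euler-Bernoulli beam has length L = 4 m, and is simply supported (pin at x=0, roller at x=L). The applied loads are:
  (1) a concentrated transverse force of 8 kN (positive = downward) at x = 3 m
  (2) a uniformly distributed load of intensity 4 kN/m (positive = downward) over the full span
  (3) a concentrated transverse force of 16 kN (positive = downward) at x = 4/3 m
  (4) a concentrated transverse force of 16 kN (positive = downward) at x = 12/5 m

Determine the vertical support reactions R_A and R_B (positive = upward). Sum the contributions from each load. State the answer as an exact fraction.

R_A = 406/15 kN, R_B = 434/15 kN

Load 1 — point force P=8 kN at a=3 m (b=L-a=1):
  R_A = Pb/L = 8·1/4 = 2 kN
  R_B = Pa/L = 8·3/4 = 6 kN
Load 2 — uniform load w=4 kN/m over full span:
  R_A = wL/2 = 4·4/2 = 8 kN
  R_B = wL/2 = 4·4/2 = 8 kN
Load 3 — point force P=16 kN at a=4/3 m (b=L-a=8/3):
  R_A = Pb/L = 16·(8/3)/4 = 32/3 kN
  R_B = Pa/L = 16·(4/3)/4 = 16/3 kN
Load 4 — point force P=16 kN at a=12/5 m (b=L-a=8/5):
  R_A = Pb/L = 16·(8/5)/4 = 32/5 kN
  R_B = Pa/L = 16·(12/5)/4 = 48/5 kN
Superposition: R_A = 406/15 kN, R_B = 434/15 kN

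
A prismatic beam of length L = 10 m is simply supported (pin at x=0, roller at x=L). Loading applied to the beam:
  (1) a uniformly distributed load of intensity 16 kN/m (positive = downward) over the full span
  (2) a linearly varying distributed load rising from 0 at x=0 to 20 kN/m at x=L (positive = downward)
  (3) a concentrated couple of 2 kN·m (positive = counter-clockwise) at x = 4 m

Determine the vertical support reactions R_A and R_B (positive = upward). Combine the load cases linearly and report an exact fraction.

R_A = 1703/15 kN, R_B = 2197/15 kN

Load 1 — uniform load w=16 kN/m over full span:
  R_A = wL/2 = 16·10/2 = 80 kN
  R_B = wL/2 = 16·10/2 = 80 kN
Load 2 — triangular load w₀=20 kN/m (0→w₀ over full span):
  R_A = w₀L/6 = 20·10/6 = 100/3 kN
  R_B = w₀L/3 = 20·10/3 = 200/3 kN
Load 3 — applied couple M₀=2 kN·m at a=4 m (b=L-a=6):
  R_A = M₀/L = 2/10 = 1/5 kN
  R_B = -M₀/L = -2/10 = -1/5 kN
Superposition: R_A = 1703/15 kN, R_B = 2197/15 kN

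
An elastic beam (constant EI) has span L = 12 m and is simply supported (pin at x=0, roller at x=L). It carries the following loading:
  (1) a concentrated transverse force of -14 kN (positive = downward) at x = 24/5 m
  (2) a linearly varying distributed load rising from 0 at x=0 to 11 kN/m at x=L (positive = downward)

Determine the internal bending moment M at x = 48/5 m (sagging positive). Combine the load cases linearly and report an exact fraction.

M(48/5) = 7824/125 kN·m

Load 1 — point force P=-14 kN at a=24/5 m (b=L-a=36/5):
  M_1 = Pa(L-x)/L  [x>a] = (-14)·(24/5)·(12-(48/5))/12 = -336/25 kN·m
Load 2 — triangular load w₀=11 kN/m (0→w₀ over full span):
  M_2 = w₀Lx/6 - w₀x³/(6L) = 11·12·(48/5)/6 - 11·(48/5)³/(6·12) = 9504/125 kN·m
Superposition: M = Σ M_i = 7824/125 kN·m ≈ 62.592000 kN·m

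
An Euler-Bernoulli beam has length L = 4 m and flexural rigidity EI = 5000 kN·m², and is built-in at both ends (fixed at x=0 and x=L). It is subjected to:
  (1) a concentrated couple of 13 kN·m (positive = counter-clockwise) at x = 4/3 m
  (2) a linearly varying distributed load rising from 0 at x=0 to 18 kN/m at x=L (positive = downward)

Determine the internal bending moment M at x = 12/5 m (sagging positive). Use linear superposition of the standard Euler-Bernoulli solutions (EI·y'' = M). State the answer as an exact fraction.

M(12/5) = 419/125 kN·m

Load 1 — applied couple M₀=13 kN·m at a=4/3 m (b=L-a=8/3):
  M_1 = R_Ax - M_A - M₀  [x>a] with R_A=13/3, M_A=0 = (13/3)·(12/5) - 0 - 13 = -13/5 kN·m
Load 2 — triangular load w₀=18 kN/m (0→w₀ over full span):
  M_2 = 3w₀Lx/20 - w₀L²/30 - w₀x³/(6L) = 3·18·4·(12/5)/20 - 18·4²/30 - 18·(12/5)³/(6·4) = 744/125 kN·m
Superposition: M = Σ M_i = 419/125 kN·m ≈ 3.352000 kN·m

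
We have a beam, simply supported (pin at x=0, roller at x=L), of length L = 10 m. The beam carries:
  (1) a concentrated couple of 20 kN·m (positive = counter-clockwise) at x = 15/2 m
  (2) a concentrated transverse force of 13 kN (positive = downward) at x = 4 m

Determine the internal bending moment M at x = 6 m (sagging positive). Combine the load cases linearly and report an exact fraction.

M(6) = 164/5 kN·m

Load 1 — applied couple M₀=20 kN·m at a=15/2 m (b=L-a=5/2):
  M_1 = M₀x/L  [x≤a] = 20·6/10 = 12 kN·m
Load 2 — point force P=13 kN at a=4 m (b=L-a=6):
  M_2 = Pa(L-x)/L  [x>a] = 13·4·(10-6)/10 = 104/5 kN·m
Superposition: M = Σ M_i = 164/5 kN·m ≈ 32.800000 kN·m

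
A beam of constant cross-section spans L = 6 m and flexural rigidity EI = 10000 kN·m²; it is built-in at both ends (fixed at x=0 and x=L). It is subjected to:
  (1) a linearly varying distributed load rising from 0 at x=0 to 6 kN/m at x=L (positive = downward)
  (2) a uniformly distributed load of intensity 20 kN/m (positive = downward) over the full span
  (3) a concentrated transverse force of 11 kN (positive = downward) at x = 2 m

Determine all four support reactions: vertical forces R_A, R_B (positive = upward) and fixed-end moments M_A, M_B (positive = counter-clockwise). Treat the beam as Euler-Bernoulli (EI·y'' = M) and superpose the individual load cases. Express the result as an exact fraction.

R_A = 9929/135 kN, M_A = 3464/45 kN·m, R_B = 10186/135 kN, M_B = -3406/45 kN·m

Load 1 — triangular load w₀=6 kN/m (0→w₀ over full span):
  R_A = 3w₀L/20 = 3·6·6/20 = 27/5 kN
  M_A = w₀L²/30 = 6·6²/30 = 36/5 kN·m
  R_B = 7w₀L/20 = 7·6·6/20 = 63/5 kN
  M_B = -w₀L²/20 = -6·6²/20 = -54/5 kN·m
Load 2 — uniform load w=20 kN/m over full span:
  R_A = wL/2 = 20·6/2 = 60 kN
  M_A = wL²/12 = 20·6²/12 = 60 kN·m
  R_B = wL/2 = 20·6/2 = 60 kN
  M_B = -wL²/12 = -20·6²/12 = -60 kN·m
Load 3 — point force P=11 kN at a=2 m (b=L-a=4):
  R_A = Pb²(3a+b)/L³ = 11·4²·(3·2+4)/6³ = 220/27 kN
  M_A = Pab²/L² = 11·2·4²/6² = 88/9 kN·m
  R_B = Pa²(a+3b)/L³ = 11·2²·(2+3·4)/6³ = 77/27 kN
  M_B = -Pa²b/L² = -11·2²·4/6² = -44/9 kN·m
Superposition: R_A = 9929/135 kN, M_A = 3464/45 kN·m, R_B = 10186/135 kN, M_B = -3406/45 kN·m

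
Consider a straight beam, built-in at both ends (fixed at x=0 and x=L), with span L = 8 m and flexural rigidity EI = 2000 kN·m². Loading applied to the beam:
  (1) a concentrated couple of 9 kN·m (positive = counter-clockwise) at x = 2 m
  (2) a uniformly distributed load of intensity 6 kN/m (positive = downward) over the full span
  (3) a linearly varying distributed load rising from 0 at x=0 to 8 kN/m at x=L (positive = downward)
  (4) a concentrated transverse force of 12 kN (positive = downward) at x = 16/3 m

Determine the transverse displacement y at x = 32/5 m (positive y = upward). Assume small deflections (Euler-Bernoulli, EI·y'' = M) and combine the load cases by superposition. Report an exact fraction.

y(32/5) = -11641243/421875000 m

Load 1 — applied couple M₀=9 kN·m at a=2 m (b=L-a=6):
  y_1 = (R_Ax³/6 - M_Ax²/2 - M₀(x-a)²/2)/EI  [x>a] with R_A=81/64, M_A=-27/16 = ((81/64)·(32/5)³/6 - (-27/16)·(32/5)²/2 - 9·((32/5)-2)²/2)/2000 = 171/125000 m
Load 2 — uniform load w=6 kN/m over full span:
  y_2 = -wx²(L-x)²/(24EI) = -6·(32/5)²·(8-(32/5))²/(24·2000) = -1024/78125 m
Load 3 — triangular load w₀=8 kN/m (0→w₀ over full span):
  y_3 = -w₀x²(L-x)²(x+2L)/(120LEI) = -8·(32/5)²·(8-(32/5))²·((32/5)+2·8)/(120·8·2000) = -57344/5859375 m
Load 4 — point force P=12 kN at a=16/3 m (b=L-a=8/3):
  y_4 = -Pa²(L-x)²(3bL-(3b+a)(L-x))/(6L³EI)  [x>a] = -12·(16/3)²·(8-(32/5))²·(3·(8/3)·8-(3·(8/3)+(16/3))·(8-(32/5)))/(6·8³·2000) = -512/84375 m
Superposition: y = Σ y_i = -11641243/421875000 m ≈ -0.027594 m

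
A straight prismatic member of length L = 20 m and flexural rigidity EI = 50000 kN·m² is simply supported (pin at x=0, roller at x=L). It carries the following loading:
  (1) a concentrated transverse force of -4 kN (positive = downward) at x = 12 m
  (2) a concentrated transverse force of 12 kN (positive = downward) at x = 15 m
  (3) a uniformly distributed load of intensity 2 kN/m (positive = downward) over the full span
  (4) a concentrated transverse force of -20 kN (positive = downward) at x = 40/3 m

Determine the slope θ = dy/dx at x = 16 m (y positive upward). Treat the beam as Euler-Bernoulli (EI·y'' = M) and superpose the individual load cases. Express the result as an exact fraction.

Load 1 — point force P=-4 kN at a=12 m (b=L-a=8):
  θ_1 = -Pa(2L²-6Lx+3x²+a²)/(6LEI)  [x>a] = -(-4)·12·(2·20²-6·20·16+3·16²+12²)/(6·20·50000) = -26/15625 rad
Load 2 — point force P=12 kN at a=15 m (b=L-a=5):
  θ_2 = -Pa(2L²-6Lx+3x²+a²)/(6LEI)  [x>a] = -12·15·(2·20²-6·20·16+3·16²+15²)/(6·20·50000) = 381/100000 rad
Load 3 — uniform load w=2 kN/m over full span:
  θ_3 = -w(L³-6Lx²+4x³)/(24EI) = -2·(20³-6·20·16²+4·16³)/(24·50000) = 33/3125 rad
Load 4 — point force P=-20 kN at a=40/3 m (b=L-a=20/3):
  θ_4 = -Pa(2L²-6Lx+3x²+a²)/(6LEI)  [x>a] = -(-20)·(40/3)·(2·20²-6·20·16+3·16²+(40/3)²)/(6·20·50000) = -392/50625 rad
Superposition: θ = Σ θ_i = 200993/40500000 rad ≈ 0.004963 rad

θ(16) = 200993/40500000 rad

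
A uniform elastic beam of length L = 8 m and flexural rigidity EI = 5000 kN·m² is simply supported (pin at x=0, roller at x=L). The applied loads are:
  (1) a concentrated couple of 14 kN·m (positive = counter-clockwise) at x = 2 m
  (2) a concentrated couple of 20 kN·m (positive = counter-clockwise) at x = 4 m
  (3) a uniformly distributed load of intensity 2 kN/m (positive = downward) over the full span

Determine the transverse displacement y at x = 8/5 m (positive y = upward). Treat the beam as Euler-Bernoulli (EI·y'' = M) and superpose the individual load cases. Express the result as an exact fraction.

y(8/5) = -23711/2343750 m

Load 1 — applied couple M₀=14 kN·m at a=2 m (b=L-a=6):
  y_1 = (M₀x³/(6L)+C₁x)/EI  [x≤a] with C₁=M₀(3b²-L²)/(6L)=77/6 = (14·(8/5)³/(6·8)+(77/6)·(8/5))/5000 = 679/156250 m
Load 2 — applied couple M₀=20 kN·m at a=4 m (b=L-a=4):
  y_2 = (M₀x³/(6L)+C₁x)/EI  [x≤a] with C₁=M₀(3b²-L²)/(6L)=-20/3 = (20·(8/5)³/(6·8)+(-20/3)·(8/5))/5000 = -28/15625 m
Load 3 — uniform load w=2 kN/m over full span:
  y_3 = -wx(L³-2Lx²+x³)/(24EI) = -2·(8/5)·(8³-2·8·(8/5)²+(8/5)³)/(24·5000) = -14848/1171875 m
Superposition: y = Σ y_i = -23711/2343750 m ≈ -0.010117 m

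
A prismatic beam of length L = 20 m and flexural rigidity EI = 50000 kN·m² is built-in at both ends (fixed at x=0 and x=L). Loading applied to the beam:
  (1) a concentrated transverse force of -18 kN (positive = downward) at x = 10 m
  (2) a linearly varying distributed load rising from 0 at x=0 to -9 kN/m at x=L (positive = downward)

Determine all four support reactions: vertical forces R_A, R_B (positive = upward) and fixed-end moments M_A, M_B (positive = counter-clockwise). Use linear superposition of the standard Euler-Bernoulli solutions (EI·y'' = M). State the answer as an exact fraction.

Load 1 — point force P=-18 kN at a=10 m (b=L-a=10):
  R_A = Pb²(3a+b)/L³ = (-18)·10²·(3·10+10)/20³ = -9 kN
  M_A = Pab²/L² = (-18)·10·10²/20² = -45 kN·m
  R_B = Pa²(a+3b)/L³ = (-18)·10²·(10+3·10)/20³ = -9 kN
  M_B = -Pa²b/L² = -(-18)·10²·10/20² = 45 kN·m
Load 2 — triangular load w₀=-9 kN/m (0→w₀ over full span):
  R_A = 3w₀L/20 = 3·(-9)·20/20 = -27 kN
  M_A = w₀L²/30 = (-9)·20²/30 = -120 kN·m
  R_B = 7w₀L/20 = 7·(-9)·20/20 = -63 kN
  M_B = -w₀L²/20 = -(-9)·20²/20 = 180 kN·m
Superposition: R_A = -36 kN, M_A = -165 kN·m, R_B = -72 kN, M_B = 225 kN·m

R_A = -36 kN, M_A = -165 kN·m, R_B = -72 kN, M_B = 225 kN·m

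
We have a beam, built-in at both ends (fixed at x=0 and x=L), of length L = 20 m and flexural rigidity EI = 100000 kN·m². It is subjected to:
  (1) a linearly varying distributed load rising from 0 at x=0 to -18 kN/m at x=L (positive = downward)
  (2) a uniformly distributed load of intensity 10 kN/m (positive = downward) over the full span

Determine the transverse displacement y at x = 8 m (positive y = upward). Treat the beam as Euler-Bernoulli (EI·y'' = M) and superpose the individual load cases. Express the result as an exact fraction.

Load 1 — triangular load w₀=-18 kN/m (0→w₀ over full span):
  y_1 = -w₀x²(L-x)²(x+2L)/(120LEI) = -(-18)·8²·(20-8)²·(8+2·20)/(120·20·100000) = 2592/78125 m
Load 2 — uniform load w=10 kN/m over full span:
  y_2 = -wx²(L-x)²/(24EI) = -10·8²·(20-8)²/(24·100000) = -24/625 m
Superposition: y = Σ y_i = -408/78125 m ≈ -0.005222 m

y(8) = -408/78125 m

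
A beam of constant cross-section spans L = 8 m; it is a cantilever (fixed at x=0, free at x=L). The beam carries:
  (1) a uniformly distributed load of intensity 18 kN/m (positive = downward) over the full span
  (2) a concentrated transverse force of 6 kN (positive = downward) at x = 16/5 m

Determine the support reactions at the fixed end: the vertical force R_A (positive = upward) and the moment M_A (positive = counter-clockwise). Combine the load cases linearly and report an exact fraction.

Load 1 — uniform load w=18 kN/m over full span:
  R_A = wL = 18·8 = 144 kN
  M_A = wL²/2 = 18·8²/2 = 576 kN·m
Load 2 — point force P=6 kN at a=16/5 m (b=L-a=24/5):
  R_A = P = 6 kN
  M_A = Pa = 6·(16/5) = 96/5 kN·m
Superposition: R_A = 150 kN, M_A = 2976/5 kN·m

R_A = 150 kN, M_A = 2976/5 kN·m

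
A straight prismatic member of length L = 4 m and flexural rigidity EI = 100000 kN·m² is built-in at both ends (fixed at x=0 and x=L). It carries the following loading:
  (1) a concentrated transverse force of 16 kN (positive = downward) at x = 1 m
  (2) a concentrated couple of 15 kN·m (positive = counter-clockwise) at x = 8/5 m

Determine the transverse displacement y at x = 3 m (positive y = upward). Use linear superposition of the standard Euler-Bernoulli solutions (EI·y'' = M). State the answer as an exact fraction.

y(3) = 1/240000 m

Load 1 — point force P=16 kN at a=1 m (b=L-a=3):
  y_1 = -Pa²(L-x)²(3bL-(3b+a)(L-x))/(6L³EI)  [x>a] = -16·1²·(4-3)²·(3·3·4-(3·3+1)·(4-3))/(6·4³·100000) = -13/1200000 m
Load 2 — applied couple M₀=15 kN·m at a=8/5 m (b=L-a=12/5):
  y_2 = (R_Ax³/6 - M_Ax²/2 - M₀(x-a)²/2)/EI  [x>a] with R_A=27/5, M_A=9/5 = ((27/5)·3³/6 - (9/5)·3²/2 - 15·(3-(8/5))²/2)/100000 = 3/200000 m
Superposition: y = Σ y_i = 1/240000 m ≈ 0.000004 m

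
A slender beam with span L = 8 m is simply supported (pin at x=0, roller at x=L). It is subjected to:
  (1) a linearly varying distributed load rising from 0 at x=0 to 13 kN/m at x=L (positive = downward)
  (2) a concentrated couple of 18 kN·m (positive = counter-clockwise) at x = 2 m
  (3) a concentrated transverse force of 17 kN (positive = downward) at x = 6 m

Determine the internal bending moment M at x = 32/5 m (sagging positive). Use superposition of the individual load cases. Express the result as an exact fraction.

M(32/5) = 7092/125 kN·m

Load 1 — triangular load w₀=13 kN/m (0→w₀ over full span):
  M_1 = w₀Lx/6 - w₀x³/(6L) = 13·8·(32/5)/6 - 13·(32/5)³/(6·8) = 4992/125 kN·m
Load 2 — applied couple M₀=18 kN·m at a=2 m (b=L-a=6):
  M_2 = M₀x/L - M₀  [x>a] = 18·(32/5)/8 - 18 = -18/5 kN·m
Load 3 — point force P=17 kN at a=6 m (b=L-a=2):
  M_3 = Pa(L-x)/L  [x>a] = 17·6·(8-(32/5))/8 = 102/5 kN·m
Superposition: M = Σ M_i = 7092/125 kN·m ≈ 56.736000 kN·m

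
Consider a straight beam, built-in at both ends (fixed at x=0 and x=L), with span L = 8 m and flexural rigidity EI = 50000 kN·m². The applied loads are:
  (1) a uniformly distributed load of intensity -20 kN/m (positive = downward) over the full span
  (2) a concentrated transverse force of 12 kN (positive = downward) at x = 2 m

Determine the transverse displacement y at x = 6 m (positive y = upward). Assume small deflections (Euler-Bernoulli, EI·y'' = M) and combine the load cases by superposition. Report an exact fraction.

Load 1 — uniform load w=-20 kN/m over full span:
  y_1 = -wx²(L-x)²/(24EI) = -(-20)·6²·(8-6)²/(24·50000) = 3/1250 m
Load 2 — point force P=12 kN at a=2 m (b=L-a=6):
  y_2 = -Pa²(L-x)²(3bL-(3b+a)(L-x))/(6L³EI)  [x>a] = -12·2²·(8-6)²·(3·6·8-(3·6+2)·(8-6))/(6·8³·50000) = -13/100000 m
Superposition: y = Σ y_i = 227/100000 m ≈ 0.002270 m

y(6) = 227/100000 m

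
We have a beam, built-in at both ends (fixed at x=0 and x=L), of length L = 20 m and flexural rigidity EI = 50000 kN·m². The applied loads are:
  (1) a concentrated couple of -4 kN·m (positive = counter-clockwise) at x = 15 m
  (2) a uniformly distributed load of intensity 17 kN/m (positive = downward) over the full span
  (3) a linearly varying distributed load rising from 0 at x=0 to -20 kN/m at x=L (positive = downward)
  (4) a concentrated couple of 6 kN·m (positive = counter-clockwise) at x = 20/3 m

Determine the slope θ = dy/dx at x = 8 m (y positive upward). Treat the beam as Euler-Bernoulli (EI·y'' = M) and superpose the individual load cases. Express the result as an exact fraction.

Load 1 — applied couple M₀=-4 kN·m at a=15 m (b=L-a=5):
  θ_1 = (R_Ax²/2 - M_Ax)/EI  [x≤a] with R_A=-9/40, M_A=-5/4 = ((-9/40)·8²/2 - (-5/4)·8)/50000 = 7/125000 rad
Load 2 — uniform load w=17 kN/m over full span:
  θ_2 = -wx(L-x)(L-2x)/(12EI) = -17·8·(20-8)·(20-2·8)/(12·50000) = -34/3125 rad
Load 3 — triangular load w₀=-20 kN/m (0→w₀ over full span):
  θ_3 = -w₀(2x(L-x)(L-2x)(x+2L)+x²(L-x)²)/(120LEI) = -(-20)·(2·8·(20-8)·(20-2·8)·(8+2·20)+8²·(20-8)²)/(120·20·50000) = 24/3125 rad
Load 4 — applied couple M₀=6 kN·m at a=20/3 m (b=L-a=40/3):
  θ_4 = (R_Ax²/2 - M_Ax - M₀(x-a))/EI  [x>a] with R_A=2/5, M_A=0 = ((2/5)·8²/2 - 0·8 - 6·(8-(20/3)))/50000 = 3/31250 rad
Superposition: θ = Σ θ_i = -381/125000 rad ≈ -0.003048 rad

θ(8) = -381/125000 rad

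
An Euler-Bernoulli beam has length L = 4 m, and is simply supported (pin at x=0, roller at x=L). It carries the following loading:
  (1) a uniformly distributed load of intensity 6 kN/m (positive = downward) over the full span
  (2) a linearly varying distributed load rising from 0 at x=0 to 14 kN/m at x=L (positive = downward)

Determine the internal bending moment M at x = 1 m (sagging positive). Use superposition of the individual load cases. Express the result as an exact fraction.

Load 1 — uniform load w=6 kN/m over full span:
  M_1 = wx(L-x)/2 = 6·1·(4-1)/2 = 9 kN·m
Load 2 — triangular load w₀=14 kN/m (0→w₀ over full span):
  M_2 = w₀Lx/6 - w₀x³/(6L) = 14·4·1/6 - 14·1³/(6·4) = 35/4 kN·m
Superposition: M = Σ M_i = 71/4 kN·m ≈ 17.750000 kN·m

M(1) = 71/4 kN·m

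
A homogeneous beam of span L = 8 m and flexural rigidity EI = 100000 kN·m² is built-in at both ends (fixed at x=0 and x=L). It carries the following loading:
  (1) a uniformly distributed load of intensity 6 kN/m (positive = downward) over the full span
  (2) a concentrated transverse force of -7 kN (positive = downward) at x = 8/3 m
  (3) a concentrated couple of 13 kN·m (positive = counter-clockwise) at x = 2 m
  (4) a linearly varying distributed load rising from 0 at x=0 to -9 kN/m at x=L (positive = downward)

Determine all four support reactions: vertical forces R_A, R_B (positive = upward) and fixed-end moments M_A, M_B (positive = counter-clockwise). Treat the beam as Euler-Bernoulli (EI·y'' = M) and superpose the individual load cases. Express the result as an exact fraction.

Load 1 — uniform load w=6 kN/m over full span:
  R_A = wL/2 = 6·8/2 = 24 kN
  M_A = wL²/12 = 6·8²/12 = 32 kN·m
  R_B = wL/2 = 6·8/2 = 24 kN
  M_B = -wL²/12 = -6·8²/12 = -32 kN·m
Load 2 — point force P=-7 kN at a=8/3 m (b=L-a=16/3):
  R_A = Pb²(3a+b)/L³ = (-7)·(16/3)²·(3·(8/3)+(16/3))/8³ = -140/27 kN
  M_A = Pab²/L² = (-7)·(8/3)·(16/3)²/8² = -224/27 kN·m
  R_B = Pa²(a+3b)/L³ = (-7)·(8/3)²·((8/3)+3·(16/3))/8³ = -49/27 kN
  M_B = -Pa²b/L² = -(-7)·(8/3)²·(16/3)/8² = 112/27 kN·m
Load 3 — applied couple M₀=13 kN·m at a=2 m (b=L-a=6):
  R_A = 6M₀ab/L³ = 6·13·2·6/8³ = 117/64 kN
  M_A = M₀b(2a-b)/L² = 13·6·(2·2-6)/8² = -39/16 kN·m
  R_B = -6M₀ab/L³ = -6·13·2·6/8³ = -117/64 kN
  M_B = M₀a(2b-a)/L² = 13·2·(2·6-2)/8² = 65/16 kN·m
Load 4 — triangular load w₀=-9 kN/m (0→w₀ over full span):
  R_A = 3w₀L/20 = 3·(-9)·8/20 = -54/5 kN
  M_A = w₀L²/30 = (-9)·8²/30 = -96/5 kN·m
  R_B = 7w₀L/20 = 7·(-9)·8/20 = -126/5 kN
  M_B = -w₀L²/20 = -(-9)·8²/20 = 144/5 kN·m
Superposition: R_A = 85043/8640 kN, M_A = 4463/2160 kN·m, R_B = -41843/8640 kN, M_B = 10823/2160 kN·m

R_A = 85043/8640 kN, M_A = 4463/2160 kN·m, R_B = -41843/8640 kN, M_B = 10823/2160 kN·m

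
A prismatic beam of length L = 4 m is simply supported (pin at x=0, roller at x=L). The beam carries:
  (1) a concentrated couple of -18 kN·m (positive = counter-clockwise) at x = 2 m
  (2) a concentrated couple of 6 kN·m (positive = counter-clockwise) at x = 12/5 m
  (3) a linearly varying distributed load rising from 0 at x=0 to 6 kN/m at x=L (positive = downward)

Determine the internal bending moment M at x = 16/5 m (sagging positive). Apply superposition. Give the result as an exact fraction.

M(16/5) = 876/125 kN·m

Load 1 — applied couple M₀=-18 kN·m at a=2 m (b=L-a=2):
  M_1 = M₀x/L - M₀  [x>a] = (-18)·(16/5)/4 - (-18) = 18/5 kN·m
Load 2 — applied couple M₀=6 kN·m at a=12/5 m (b=L-a=8/5):
  M_2 = M₀x/L - M₀  [x>a] = 6·(16/5)/4 - 6 = -6/5 kN·m
Load 3 — triangular load w₀=6 kN/m (0→w₀ over full span):
  M_3 = w₀Lx/6 - w₀x³/(6L) = 6·4·(16/5)/6 - 6·(16/5)³/(6·4) = 576/125 kN·m
Superposition: M = Σ M_i = 876/125 kN·m ≈ 7.008000 kN·m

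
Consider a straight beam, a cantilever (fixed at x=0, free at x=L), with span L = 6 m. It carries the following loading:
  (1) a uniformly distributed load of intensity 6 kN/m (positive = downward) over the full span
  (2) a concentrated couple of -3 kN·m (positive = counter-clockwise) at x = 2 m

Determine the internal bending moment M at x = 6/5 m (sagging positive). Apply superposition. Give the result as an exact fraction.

M(6/5) = -1803/25 kN·m

Load 1 — uniform load w=6 kN/m over full span:
  M_1 = -w(L-x)²/2 = -6·(6-(6/5))²/2 = -1728/25 kN·m
Load 2 — applied couple M₀=-3 kN·m at a=2 m (b=L-a=4):
  M_2 = M₀  [x≤a] = (-3) = -3 kN·m
Superposition: M = Σ M_i = -1803/25 kN·m ≈ -72.120000 kN·m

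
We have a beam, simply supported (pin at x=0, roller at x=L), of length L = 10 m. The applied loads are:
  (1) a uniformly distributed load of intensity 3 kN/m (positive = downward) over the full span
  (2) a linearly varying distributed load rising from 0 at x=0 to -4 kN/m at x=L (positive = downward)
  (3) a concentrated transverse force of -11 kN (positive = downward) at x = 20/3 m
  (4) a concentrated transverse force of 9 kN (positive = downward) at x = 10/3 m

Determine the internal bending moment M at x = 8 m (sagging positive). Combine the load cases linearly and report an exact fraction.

Load 1 — uniform load w=3 kN/m over full span:
  M_1 = wx(L-x)/2 = 3·8·(10-8)/2 = 24 kN·m
Load 2 — triangular load w₀=-4 kN/m (0→w₀ over full span):
  M_2 = w₀Lx/6 - w₀x³/(6L) = (-4)·10·8/6 - (-4)·8³/(6·10) = -96/5 kN·m
Load 3 — point force P=-11 kN at a=20/3 m (b=L-a=10/3):
  M_3 = Pa(L-x)/L  [x>a] = (-11)·(20/3)·(10-8)/10 = -44/3 kN·m
Load 4 — point force P=9 kN at a=10/3 m (b=L-a=20/3):
  M_4 = Pa(L-x)/L  [x>a] = 9·(10/3)·(10-8)/10 = 6 kN·m
Superposition: M = Σ M_i = -58/15 kN·m ≈ -3.866667 kN·m

M(8) = -58/15 kN·m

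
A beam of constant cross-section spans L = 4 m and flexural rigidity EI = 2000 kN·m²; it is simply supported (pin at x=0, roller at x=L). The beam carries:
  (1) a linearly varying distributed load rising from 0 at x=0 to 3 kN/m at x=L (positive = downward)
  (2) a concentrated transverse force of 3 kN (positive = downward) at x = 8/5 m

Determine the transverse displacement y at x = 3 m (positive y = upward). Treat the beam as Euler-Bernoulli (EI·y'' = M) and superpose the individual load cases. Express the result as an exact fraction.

Load 1 — triangular load w₀=3 kN/m (0→w₀ over full span):
  y_1 = -w₀x(7L⁴-10L²x²+3x⁴)/(360LEI) = -3·3·(7·4⁴-10·4²·3²+3·3⁴)/(360·4·2000) = -119/64000 m
Load 2 — point force P=3 kN at a=8/5 m (b=L-a=12/5):
  y_2 = -Pa(L-x)(2Lx-a²-x²)/(6LEI)  [x>a] = -3·(8/5)·(4-3)·(2·4·3-(8/5)²-3²)/(6·4·2000) = -311/250000 m
Superposition: y = Σ y_i = -24827/8000000 m ≈ -0.003103 m

y(3) = -24827/8000000 m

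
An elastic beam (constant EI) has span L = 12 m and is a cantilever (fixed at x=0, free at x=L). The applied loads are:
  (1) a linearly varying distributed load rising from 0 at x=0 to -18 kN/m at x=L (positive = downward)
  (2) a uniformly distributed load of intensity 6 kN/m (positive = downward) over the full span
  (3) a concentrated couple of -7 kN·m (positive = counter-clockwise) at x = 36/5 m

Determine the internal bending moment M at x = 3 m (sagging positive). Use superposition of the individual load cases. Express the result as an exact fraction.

Load 1 — triangular load w₀=-18 kN/m (0→w₀ over full span):
  M_1 = w₀Lx/2 - w₀L²/3 - w₀x³/(6L) = (-18)·12·3/2 - (-18)·12²/3 - (-18)·3³/(6·12) = 2187/4 kN·m
Load 2 — uniform load w=6 kN/m over full span:
  M_2 = -w(L-x)²/2 = -6·(12-3)²/2 = -243 kN·m
Load 3 — applied couple M₀=-7 kN·m at a=36/5 m (b=L-a=24/5):
  M_3 = M₀  [x≤a] = (-7) = -7 kN·m
Superposition: M = Σ M_i = 1187/4 kN·m ≈ 296.750000 kN·m

M(3) = 1187/4 kN·m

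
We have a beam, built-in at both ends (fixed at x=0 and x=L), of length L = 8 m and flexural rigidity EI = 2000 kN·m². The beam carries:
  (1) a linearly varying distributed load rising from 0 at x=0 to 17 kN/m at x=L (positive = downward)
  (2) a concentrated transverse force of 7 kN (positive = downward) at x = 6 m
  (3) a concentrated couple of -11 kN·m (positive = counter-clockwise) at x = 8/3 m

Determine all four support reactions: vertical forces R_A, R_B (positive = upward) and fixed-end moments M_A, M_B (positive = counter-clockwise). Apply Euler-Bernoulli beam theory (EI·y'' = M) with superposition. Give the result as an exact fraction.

R_A = 9437/480 kN, M_A = 4667/120 kN·m, R_B = 26563/480 kN, M_B = -7913/120 kN·m

Load 1 — triangular load w₀=17 kN/m (0→w₀ over full span):
  R_A = 3w₀L/20 = 3·17·8/20 = 102/5 kN
  M_A = w₀L²/30 = 17·8²/30 = 544/15 kN·m
  R_B = 7w₀L/20 = 7·17·8/20 = 238/5 kN
  M_B = -w₀L²/20 = -17·8²/20 = -272/5 kN·m
Load 2 — point force P=7 kN at a=6 m (b=L-a=2):
  R_A = Pb²(3a+b)/L³ = 7·2²·(3·6+2)/8³ = 35/32 kN
  M_A = Pab²/L² = 7·6·2²/8² = 21/8 kN·m
  R_B = Pa²(a+3b)/L³ = 7·6²·(6+3·2)/8³ = 189/32 kN
  M_B = -Pa²b/L² = -7·6²·2/8² = -63/8 kN·m
Load 3 — applied couple M₀=-11 kN·m at a=8/3 m (b=L-a=16/3):
  R_A = 6M₀ab/L³ = 6·(-11)·(8/3)·(16/3)/8³ = -11/6 kN
  M_A = M₀b(2a-b)/L² = (-11)·(16/3)·(2·(8/3)-(16/3))/8² = 0 kN·m
  R_B = -6M₀ab/L³ = -6·(-11)·(8/3)·(16/3)/8³ = 11/6 kN
  M_B = M₀a(2b-a)/L² = (-11)·(8/3)·(2·(16/3)-(8/3))/8² = -11/3 kN·m
Superposition: R_A = 9437/480 kN, M_A = 4667/120 kN·m, R_B = 26563/480 kN, M_B = -7913/120 kN·m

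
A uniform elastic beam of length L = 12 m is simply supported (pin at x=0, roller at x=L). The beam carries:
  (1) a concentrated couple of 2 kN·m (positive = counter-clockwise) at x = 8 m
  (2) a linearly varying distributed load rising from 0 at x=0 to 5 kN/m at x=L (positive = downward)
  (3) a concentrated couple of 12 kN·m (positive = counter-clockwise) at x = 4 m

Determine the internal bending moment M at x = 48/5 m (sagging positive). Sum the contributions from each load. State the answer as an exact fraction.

M(48/5) = 794/25 kN·m

Load 1 — applied couple M₀=2 kN·m at a=8 m (b=L-a=4):
  M_1 = M₀x/L - M₀  [x>a] = 2·(48/5)/12 - 2 = -2/5 kN·m
Load 2 — triangular load w₀=5 kN/m (0→w₀ over full span):
  M_2 = w₀Lx/6 - w₀x³/(6L) = 5·12·(48/5)/6 - 5·(48/5)³/(6·12) = 864/25 kN·m
Load 3 — applied couple M₀=12 kN·m at a=4 m (b=L-a=8):
  M_3 = M₀x/L - M₀  [x>a] = 12·(48/5)/12 - 12 = -12/5 kN·m
Superposition: M = Σ M_i = 794/25 kN·m ≈ 31.760000 kN·m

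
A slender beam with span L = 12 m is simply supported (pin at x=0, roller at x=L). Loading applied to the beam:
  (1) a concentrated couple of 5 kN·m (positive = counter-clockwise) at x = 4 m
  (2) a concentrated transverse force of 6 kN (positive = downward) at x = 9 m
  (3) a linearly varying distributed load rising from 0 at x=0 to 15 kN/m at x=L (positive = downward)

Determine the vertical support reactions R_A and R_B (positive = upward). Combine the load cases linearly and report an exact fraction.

Load 1 — applied couple M₀=5 kN·m at a=4 m (b=L-a=8):
  R_A = M₀/L = 5/12 kN
  R_B = -M₀/L = -5/12 kN
Load 2 — point force P=6 kN at a=9 m (b=L-a=3):
  R_A = Pb/L = 6·3/12 = 3/2 kN
  R_B = Pa/L = 6·9/12 = 9/2 kN
Load 3 — triangular load w₀=15 kN/m (0→w₀ over full span):
  R_A = w₀L/6 = 15·12/6 = 30 kN
  R_B = w₀L/3 = 15·12/3 = 60 kN
Superposition: R_A = 383/12 kN, R_B = 769/12 kN

R_A = 383/12 kN, R_B = 769/12 kN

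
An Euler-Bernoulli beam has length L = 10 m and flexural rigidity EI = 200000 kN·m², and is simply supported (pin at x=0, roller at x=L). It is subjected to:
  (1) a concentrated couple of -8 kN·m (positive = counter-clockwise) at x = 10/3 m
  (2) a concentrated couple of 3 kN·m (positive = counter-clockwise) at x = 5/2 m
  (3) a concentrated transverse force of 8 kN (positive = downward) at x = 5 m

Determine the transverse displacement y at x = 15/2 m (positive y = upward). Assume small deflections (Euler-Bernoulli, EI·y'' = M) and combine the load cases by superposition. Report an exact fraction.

y(15/2) = -361/576000 m

Load 1 — applied couple M₀=-8 kN·m at a=10/3 m (b=L-a=20/3):
  y_1 = (M₀x³/(6L)-M₀(x-a)²/2+C₁x)/EI  [x>a] with C₁=M₀(3b²-L²)/(6L)=-40/9 = ((-8)·(15/2)³/(6·10)-(-8)·((15/2)-(10/3))²/2+(-40/9)·(15/2))/200000 = -29/288000 m
Load 2 — applied couple M₀=3 kN·m at a=5/2 m (b=L-a=15/2):
  y_2 = (M₀x³/(6L)-M₀(x-a)²/2+C₁x)/EI  [x>a] with C₁=M₀(3b²-L²)/(6L)=55/16 = (3·(15/2)³/(6·10)-3·((15/2)-(5/2))²/2+(55/16)·(15/2))/200000 = 3/64000 m
Load 3 — point force P=8 kN at a=5 m (b=L-a=5):
  y_3 = -Pa(L-x)(2Lx-a²-x²)/(6LEI)  [x>a] = -8·5·(10-(15/2))·(2·10·(15/2)-5²-(15/2)²)/(6·10·200000) = -11/19200 m
Superposition: y = Σ y_i = -361/576000 m ≈ -0.000627 m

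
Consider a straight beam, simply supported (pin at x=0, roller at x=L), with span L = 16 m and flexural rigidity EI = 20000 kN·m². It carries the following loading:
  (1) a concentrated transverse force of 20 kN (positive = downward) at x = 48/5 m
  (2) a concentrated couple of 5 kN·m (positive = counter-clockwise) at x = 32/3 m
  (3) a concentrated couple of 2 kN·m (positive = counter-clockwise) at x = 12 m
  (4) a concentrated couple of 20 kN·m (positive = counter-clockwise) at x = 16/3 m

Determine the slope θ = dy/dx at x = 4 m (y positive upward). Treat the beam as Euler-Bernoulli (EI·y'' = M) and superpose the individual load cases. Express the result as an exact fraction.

θ(4) = -92099/9000000 rad

Load 1 — point force P=20 kN at a=48/5 m (b=L-a=32/5):
  θ_1 = -Pb(L²-b²-3x²)/(6LEI)  [x≤a] = -20·(32/5)·(16²-(32/5)²-3·4²)/(6·16·20000) = -174/15625 rad
Load 2 — applied couple M₀=5 kN·m at a=32/3 m (b=L-a=16/3):
  θ_2 = (M₀x²/(2L)+C₁)/EI  [x≤a] with C₁=M₀(3b²-L²)/(6L)=-80/9 = (5·4²/(2·16)+(-80/9))/20000 = -23/72000 rad
Load 3 — applied couple M₀=2 kN·m at a=12 m (b=L-a=4):
  θ_3 = (M₀x²/(2L)+C₁)/EI  [x≤a] with C₁=M₀(3b²-L²)/(6L)=-13/3 = (2·4²/(2·16)+(-13/3))/20000 = -1/6000 rad
Load 4 — applied couple M₀=20 kN·m at a=16/3 m (b=L-a=32/3):
  θ_4 = (M₀x²/(2L)+C₁)/EI  [x≤a] with C₁=M₀(3b²-L²)/(6L)=160/9 = (20·4²/(2·16)+(160/9))/20000 = 1/720 rad
Superposition: θ = Σ θ_i = -92099/9000000 rad ≈ -0.010233 rad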